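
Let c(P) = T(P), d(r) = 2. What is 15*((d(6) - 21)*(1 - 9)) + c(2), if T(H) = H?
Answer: 2282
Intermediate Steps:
c(P) = P
15*((d(6) - 21)*(1 - 9)) + c(2) = 15*((2 - 21)*(1 - 9)) + 2 = 15*(-19*(-8)) + 2 = 15*152 + 2 = 2280 + 2 = 2282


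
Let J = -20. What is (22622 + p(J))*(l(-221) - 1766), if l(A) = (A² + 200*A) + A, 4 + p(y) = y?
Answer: 59975092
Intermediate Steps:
p(y) = -4 + y
l(A) = A² + 201*A
(22622 + p(J))*(l(-221) - 1766) = (22622 + (-4 - 20))*(-221*(201 - 221) - 1766) = (22622 - 24)*(-221*(-20) - 1766) = 22598*(4420 - 1766) = 22598*2654 = 59975092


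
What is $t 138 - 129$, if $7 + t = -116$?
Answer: $-17103$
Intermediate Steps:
$t = -123$ ($t = -7 - 116 = -123$)
$t 138 - 129 = \left(-123\right) 138 - 129 = -16974 - 129 = -17103$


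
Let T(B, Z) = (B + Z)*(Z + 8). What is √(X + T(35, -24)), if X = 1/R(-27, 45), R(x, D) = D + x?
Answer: I*√6334/6 ≈ 13.264*I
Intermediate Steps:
T(B, Z) = (8 + Z)*(B + Z) (T(B, Z) = (B + Z)*(8 + Z) = (8 + Z)*(B + Z))
X = 1/18 (X = 1/(45 - 27) = 1/18 ≈ 0.055556)
√(X + T(35, -24)) = √(1/18 + ((-24)² + 8*35 + 8*(-24) + 35*(-24))) = √(1/18 + (576 + 280 - 192 - 840)) = √(1/18 - 176) = √(-3167/18) = I*√6334/6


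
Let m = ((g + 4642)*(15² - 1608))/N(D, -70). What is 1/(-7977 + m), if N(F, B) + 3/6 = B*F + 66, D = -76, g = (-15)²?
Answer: -10771/99382389 ≈ -0.00010838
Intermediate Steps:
g = 225
N(F, B) = 131/2 + B*F (N(F, B) = -½ + (B*F + 66) = -½ + (66 + B*F) = 131/2 + B*F)
m = -13462122/10771 (m = ((225 + 4642)*(15² - 1608))/(131/2 - 70*(-76)) = (4867*(225 - 1608))/(131/2 + 5320) = (4867*(-1383))/(10771/2) = -6731061*2/10771 = -13462122/10771 ≈ -1249.8)
1/(-7977 + m) = 1/(-7977 - 13462122/10771) = 1/(-99382389/10771) = -10771/99382389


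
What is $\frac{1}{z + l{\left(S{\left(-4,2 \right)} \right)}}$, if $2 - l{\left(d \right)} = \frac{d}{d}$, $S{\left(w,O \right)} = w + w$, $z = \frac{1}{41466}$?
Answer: $\frac{41466}{41467} \approx 0.99998$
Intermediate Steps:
$z = \frac{1}{41466} \approx 2.4116 \cdot 10^{-5}$
$S{\left(w,O \right)} = 2 w$
$l{\left(d \right)} = 1$ ($l{\left(d \right)} = 2 - \frac{d}{d} = 2 - 1 = 1$)
$\frac{1}{z + l{\left(S{\left(-4,2 \right)} \right)}} = \frac{1}{\frac{1}{41466} + 1} = \frac{1}{\frac{41467}{41466}} = \frac{41466}{41467}$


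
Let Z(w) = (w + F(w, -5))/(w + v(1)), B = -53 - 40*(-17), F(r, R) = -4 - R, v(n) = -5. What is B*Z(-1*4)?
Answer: 209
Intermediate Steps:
B = 627 (B = -53 + 680 = 627)
Z(w) = (1 + w)/(-5 + w) (Z(w) = (w + (-4 - 1*(-5)))/(w - 5) = (w + (-4 + 5))/(-5 + w) = (w + 1)/(-5 + w) = (1 + w)/(-5 + w))
B*Z(-1*4) = 627*((1 - 1*4)/(-5 - 1*4)) = 627*((1 - 4)/(-5 - 4)) = 627*(-3/(-9)) = 627*(-⅑*(-3)) = 627*(⅓) = 209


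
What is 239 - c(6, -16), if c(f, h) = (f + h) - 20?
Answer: 269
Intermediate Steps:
c(f, h) = -20 + f + h
239 - c(6, -16) = 239 - (-20 + 6 - 16) = 239 - 1*(-30) = 239 + 30 = 269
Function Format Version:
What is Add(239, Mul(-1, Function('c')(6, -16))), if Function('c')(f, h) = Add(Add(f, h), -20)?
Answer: 269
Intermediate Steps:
Function('c')(f, h) = Add(-20, f, h)
Add(239, Mul(-1, Function('c')(6, -16))) = Add(239, Mul(-1, Add(-20, 6, -16))) = Add(239, Mul(-1, -30)) = Add(239, 30) = 269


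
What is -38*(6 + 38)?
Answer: -1672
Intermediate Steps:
-38*(6 + 38) = -38*44 = -1672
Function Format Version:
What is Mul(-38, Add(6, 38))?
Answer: -1672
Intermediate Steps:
Mul(-38, Add(6, 38)) = Mul(-38, 44) = -1672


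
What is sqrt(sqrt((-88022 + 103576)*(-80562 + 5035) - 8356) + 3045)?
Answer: sqrt(3045 + I*sqrt(1174755314)) ≈ 136.85 + 125.23*I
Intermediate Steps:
sqrt(sqrt((-88022 + 103576)*(-80562 + 5035) - 8356) + 3045) = sqrt(sqrt(15554*(-75527) - 8356) + 3045) = sqrt(sqrt(-1174746958 - 8356) + 3045) = sqrt(sqrt(-1174755314) + 3045) = sqrt(I*sqrt(1174755314) + 3045) = sqrt(3045 + I*sqrt(1174755314))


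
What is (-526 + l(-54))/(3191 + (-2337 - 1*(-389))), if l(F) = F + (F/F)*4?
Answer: -576/1243 ≈ -0.46340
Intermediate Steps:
l(F) = 4 + F (l(F) = F + 1*4 = F + 4 = 4 + F)
(-526 + l(-54))/(3191 + (-2337 - 1*(-389))) = (-526 + (4 - 54))/(3191 + (-2337 - 1*(-389))) = (-526 - 50)/(3191 + (-2337 + 389)) = -576/(3191 - 1948) = -576/1243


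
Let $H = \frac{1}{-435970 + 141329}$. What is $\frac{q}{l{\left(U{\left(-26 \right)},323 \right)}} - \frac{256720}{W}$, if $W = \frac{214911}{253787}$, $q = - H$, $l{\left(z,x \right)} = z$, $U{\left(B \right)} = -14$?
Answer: $- \frac{268751125433050271}{886502287314} \approx -3.0316 \cdot 10^{5}$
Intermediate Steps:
$H = - \frac{1}{294641}$ ($H = \frac{1}{-294641} = - \frac{1}{294641} \approx -3.394 \cdot 10^{-6}$)
$q = \frac{1}{294641}$ ($q = \left(-1\right) \left(- \frac{1}{294641}\right) = \frac{1}{294641} \approx 3.394 \cdot 10^{-6}$)
$W = \frac{214911}{253787}$ ($W = 214911 \cdot \frac{1}{253787} = \frac{214911}{253787} \approx 0.84682$)
$\frac{q}{l{\left(U{\left(-26 \right)},323 \right)}} - \frac{256720}{W} = \frac{1}{294641 \left(-14\right)} - \frac{256720}{\frac{214911}{253787}} = \frac{1}{294641} \left(- \frac{1}{14}\right) - \frac{65152198640}{214911} = - \frac{1}{4124974} - \frac{65152198640}{214911} = - \frac{268751125433050271}{886502287314}$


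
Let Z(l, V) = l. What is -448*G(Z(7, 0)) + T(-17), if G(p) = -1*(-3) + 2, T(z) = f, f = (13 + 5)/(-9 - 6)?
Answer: -11206/5 ≈ -2241.2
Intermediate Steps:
f = -6/5 (f = 18/(-15) = 18*(-1/15) = -6/5 ≈ -1.2000)
T(z) = -6/5
G(p) = 5 (G(p) = 3 + 2 = 5)
-448*G(Z(7, 0)) + T(-17) = -448*5 - 6/5 = -2240 - 6/5 = -11206/5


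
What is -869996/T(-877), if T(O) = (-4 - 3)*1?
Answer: 869996/7 ≈ 1.2429e+5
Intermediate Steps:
T(O) = -7 (T(O) = -7*1 = -7)
-869996/T(-877) = -869996/(-7) = -869996*(-⅐) = 869996/7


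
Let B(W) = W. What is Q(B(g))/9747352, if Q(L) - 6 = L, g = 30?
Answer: 9/2436838 ≈ 3.6933e-6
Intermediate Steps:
Q(L) = 6 + L
Q(B(g))/9747352 = (6 + 30)/9747352 = 36*(1/9747352) = 9/2436838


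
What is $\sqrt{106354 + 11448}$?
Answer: $\sqrt{117802} \approx 343.22$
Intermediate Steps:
$\sqrt{106354 + 11448} = \sqrt{117802}$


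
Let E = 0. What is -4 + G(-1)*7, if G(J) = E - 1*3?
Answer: -25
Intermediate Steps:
G(J) = -3 (G(J) = 0 - 1*3 = 0 - 3 = -3)
-4 + G(-1)*7 = -4 - 3*7 = -4 - 21 = -25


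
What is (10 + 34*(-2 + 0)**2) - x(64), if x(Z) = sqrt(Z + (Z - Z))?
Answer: 138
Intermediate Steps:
x(Z) = sqrt(Z) (x(Z) = sqrt(Z + 0) = sqrt(Z))
(10 + 34*(-2 + 0)**2) - x(64) = (10 + 34*(-2 + 0)**2) - sqrt(64) = (10 + 34*(-2)**2) - 1*8 = (10 + 34*4) - 8 = (10 + 136) - 8 = 146 - 8 = 138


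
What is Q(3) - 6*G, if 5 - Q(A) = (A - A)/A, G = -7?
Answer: 47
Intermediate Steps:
Q(A) = 5 (Q(A) = 5 - (A - A)/A = 5 - 0/A = 5 - 1*0 = 5 + 0 = 5)
Q(3) - 6*G = 5 - 6*(-7) = 5 + 42 = 47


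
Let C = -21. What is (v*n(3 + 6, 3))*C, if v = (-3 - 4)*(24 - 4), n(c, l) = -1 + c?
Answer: 23520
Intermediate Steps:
v = -140 (v = -7*20 = -140)
(v*n(3 + 6, 3))*C = -140*(-1 + (3 + 6))*(-21) = -140*(-1 + 9)*(-21) = -140*8*(-21) = -1120*(-21) = 23520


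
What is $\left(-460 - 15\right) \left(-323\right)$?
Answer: $153425$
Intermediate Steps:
$\left(-460 - 15\right) \left(-323\right) = \left(-475\right) \left(-323\right) = 153425$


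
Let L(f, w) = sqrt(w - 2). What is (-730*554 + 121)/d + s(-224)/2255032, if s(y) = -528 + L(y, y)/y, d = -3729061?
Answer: 16245325685/150163426517 - I*sqrt(226)/505127168 ≈ 0.10818 - 2.9761e-8*I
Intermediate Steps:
L(f, w) = sqrt(-2 + w)
s(y) = -528 + sqrt(-2 + y)/y
(-730*554 + 121)/d + s(-224)/2255032 = (-730*554 + 121)/(-3729061) + (-528 + sqrt(-2 - 224)/(-224))/2255032 = (-404420 + 121)*(-1/3729061) + (-528 - I*sqrt(226)/224)*(1/2255032) = -404299*(-1/3729061) + (-528 - I*sqrt(226)/224)*(1/2255032) = 57757/532723 + (-528 - I*sqrt(226)/224)*(1/2255032) = 57757/532723 + (-66/281879 - I*sqrt(226)/505127168) = 16245325685/150163426517 - I*sqrt(226)/505127168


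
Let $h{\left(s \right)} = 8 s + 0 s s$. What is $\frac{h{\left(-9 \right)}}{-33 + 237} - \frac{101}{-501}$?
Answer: $- \frac{1289}{8517} \approx -0.15134$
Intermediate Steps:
$h{\left(s \right)} = 8 s$ ($h{\left(s \right)} = 8 s + 0 s = 8 s + 0 = 8 s$)
$\frac{h{\left(-9 \right)}}{-33 + 237} - \frac{101}{-501} = \frac{8 \left(-9\right)}{-33 + 237} - \frac{101}{-501} = - \frac{72}{204} - - \frac{101}{501} = \left(-72\right) \frac{1}{204} + \frac{101}{501} = - \frac{6}{17} + \frac{101}{501} = - \frac{1289}{8517}$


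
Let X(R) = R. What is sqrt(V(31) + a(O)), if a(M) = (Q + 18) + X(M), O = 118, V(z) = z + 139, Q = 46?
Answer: 4*sqrt(22) ≈ 18.762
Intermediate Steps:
V(z) = 139 + z
a(M) = 64 + M (a(M) = (46 + 18) + M = 64 + M)
sqrt(V(31) + a(O)) = sqrt((139 + 31) + (64 + 118)) = sqrt(170 + 182) = sqrt(352) = 4*sqrt(22)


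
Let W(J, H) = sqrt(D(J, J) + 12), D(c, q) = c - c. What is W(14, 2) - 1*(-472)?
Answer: 472 + 2*sqrt(3) ≈ 475.46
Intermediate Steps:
D(c, q) = 0
W(J, H) = 2*sqrt(3) (W(J, H) = sqrt(0 + 12) = sqrt(12) = 2*sqrt(3))
W(14, 2) - 1*(-472) = 2*sqrt(3) - 1*(-472) = 2*sqrt(3) + 472 = 472 + 2*sqrt(3)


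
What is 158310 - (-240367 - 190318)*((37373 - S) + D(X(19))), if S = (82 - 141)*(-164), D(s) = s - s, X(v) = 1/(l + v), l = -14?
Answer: 11928840755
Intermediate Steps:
X(v) = 1/(-14 + v)
D(s) = 0
S = 9676 (S = -59*(-164) = 9676)
158310 - (-240367 - 190318)*((37373 - S) + D(X(19))) = 158310 - (-240367 - 190318)*((37373 - 1*9676) + 0) = 158310 - (-430685)*((37373 - 9676) + 0) = 158310 - (-430685)*(27697 + 0) = 158310 - (-430685)*27697 = 158310 - 1*(-11928682445) = 158310 + 11928682445 = 11928840755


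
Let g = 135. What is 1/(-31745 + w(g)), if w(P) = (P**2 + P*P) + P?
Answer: 1/4840 ≈ 0.00020661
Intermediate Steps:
w(P) = P + 2*P**2 (w(P) = (P**2 + P**2) + P = 2*P**2 + P = P + 2*P**2)
1/(-31745 + w(g)) = 1/(-31745 + 135*(1 + 2*135)) = 1/(-31745 + 135*(1 + 270)) = 1/(-31745 + 135*271) = 1/(-31745 + 36585) = 1/4840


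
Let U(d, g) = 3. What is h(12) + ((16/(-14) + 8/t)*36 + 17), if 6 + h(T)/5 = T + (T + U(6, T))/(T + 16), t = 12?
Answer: 911/28 ≈ 32.536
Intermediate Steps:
h(T) = -30 + 5*T + 5*(3 + T)/(16 + T) (h(T) = -30 + 5*(T + (T + 3)/(T + 16)) = -30 + 5*(T + (3 + T)/(16 + T)) = -30 + (5*T + 5*(3 + T)/(16 + T)) = -30 + 5*T + 5*(3 + T)/(16 + T))
h(12) + ((16/(-14) + 8/t)*36 + 17) = 5*(-93 + 12**2 + 11*12)/(16 + 12) + ((16/(-14) + 8/12)*36 + 17) = 5*(-93 + 144 + 132)/28 + ((16*(-1/14) + 8*(1/12))*36 + 17) = 5*(1/28)*183 + ((-8/7 + 2/3)*36 + 17) = 915/28 + (-10/21*36 + 17) = 915/28 + (-120/7 + 17) = 915/28 - 1/7 = 911/28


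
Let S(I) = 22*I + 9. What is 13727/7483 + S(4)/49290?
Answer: 96761383/52691010 ≈ 1.8364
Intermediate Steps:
S(I) = 9 + 22*I
13727/7483 + S(4)/49290 = 13727/7483 + (9 + 22*4)/49290 = 13727*(1/7483) + (9 + 88)*(1/49290) = 1961/1069 + 97*(1/49290) = 1961/1069 + 97/49290 = 96761383/52691010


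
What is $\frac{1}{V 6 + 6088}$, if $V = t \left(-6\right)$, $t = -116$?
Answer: $\frac{1}{10264} \approx 9.7428 \cdot 10^{-5}$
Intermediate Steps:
$V = 696$ ($V = \left(-116\right) \left(-6\right) = 696$)
$\frac{1}{V 6 + 6088} = \frac{1}{696 \cdot 6 + 6088} = \frac{1}{4176 + 6088} = \frac{1}{10264}$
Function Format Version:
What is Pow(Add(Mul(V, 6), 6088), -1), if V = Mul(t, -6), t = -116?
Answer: Rational(1, 10264) ≈ 9.7428e-5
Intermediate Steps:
V = 696 (V = Mul(-116, -6) = 696)
Pow(Add(Mul(V, 6), 6088), -1) = Pow(Add(Mul(696, 6), 6088), -1) = Pow(Add(4176, 6088), -1) = Pow(10264, -1) = Rational(1, 10264)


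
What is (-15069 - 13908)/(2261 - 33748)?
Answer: 28977/31487 ≈ 0.92028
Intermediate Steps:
(-15069 - 13908)/(2261 - 33748) = -28977/(-31487) = -28977*(-1/31487) = 28977/31487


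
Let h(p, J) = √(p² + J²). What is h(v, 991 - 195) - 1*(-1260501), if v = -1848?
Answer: 1260501 + 4*√253045 ≈ 1.2625e+6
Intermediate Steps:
h(p, J) = √(J² + p²)
h(v, 991 - 195) - 1*(-1260501) = √((991 - 195)² + (-1848)²) - 1*(-1260501) = √(796² + 3415104) + 1260501 = √(633616 + 3415104) + 1260501 = √4048720 + 1260501 = 4*√253045 + 1260501 = 1260501 + 4*√253045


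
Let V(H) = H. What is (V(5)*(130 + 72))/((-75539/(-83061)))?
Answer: 83891610/75539 ≈ 1110.6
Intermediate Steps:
(V(5)*(130 + 72))/((-75539/(-83061))) = (5*(130 + 72))/((-75539/(-83061))) = (5*202)/((-75539*(-1/83061))) = 1010/(75539/83061) = 1010*(83061/75539) = 83891610/75539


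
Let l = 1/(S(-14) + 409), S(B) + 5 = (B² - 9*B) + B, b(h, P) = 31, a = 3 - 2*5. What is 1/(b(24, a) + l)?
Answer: 712/22073 ≈ 0.032257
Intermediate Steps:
a = -7 (a = 3 - 10 = -7)
S(B) = -5 + B² - 8*B (S(B) = -5 + ((B² - 9*B) + B) = -5 + (B² - 8*B) = -5 + B² - 8*B)
l = 1/712 (l = 1/((-5 + (-14)² - 8*(-14)) + 409) = 1/((-5 + 196 + 112) + 409) = 1/(303 + 409) = 1/712 ≈ 0.0014045)
1/(b(24, a) + l) = 1/(31 + 1/712) = 1/(22073/712) = 712/22073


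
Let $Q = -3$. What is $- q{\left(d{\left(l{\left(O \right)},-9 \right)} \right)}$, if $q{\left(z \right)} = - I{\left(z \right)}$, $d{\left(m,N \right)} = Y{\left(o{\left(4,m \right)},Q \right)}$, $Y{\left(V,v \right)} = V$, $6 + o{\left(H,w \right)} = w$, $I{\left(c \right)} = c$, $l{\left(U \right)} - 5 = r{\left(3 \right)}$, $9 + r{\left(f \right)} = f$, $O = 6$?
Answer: $-7$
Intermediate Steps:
$r{\left(f \right)} = -9 + f$
$l{\left(U \right)} = -1$ ($l{\left(U \right)} = 5 + \left(-9 + 3\right) = 5 - 6 = -1$)
$o{\left(H,w \right)} = -6 + w$
$d{\left(m,N \right)} = -6 + m$
$q{\left(z \right)} = - z$
$- q{\left(d{\left(l{\left(O \right)},-9 \right)} \right)} = - \left(-1\right) \left(-6 - 1\right) = - \left(-1\right) \left(-7\right) = \left(-1\right) 7 = -7$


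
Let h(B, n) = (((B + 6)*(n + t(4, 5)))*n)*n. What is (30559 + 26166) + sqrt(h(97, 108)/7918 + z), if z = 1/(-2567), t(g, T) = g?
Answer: 56725 + 5*sqrt(70205313521650609)/10162753 ≈ 56855.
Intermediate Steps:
z = -1/2567 ≈ -0.00038956
h(B, n) = n**2*(4 + n)*(6 + B) (h(B, n) = (((B + 6)*(n + 4))*n)*n = (((6 + B)*(4 + n))*n)*n = (((4 + n)*(6 + B))*n)*n = (n*(4 + n)*(6 + B))*n = n**2*(4 + n)*(6 + B))
(30559 + 26166) + sqrt(h(97, 108)/7918 + z) = (30559 + 26166) + sqrt((108**2*(24 + 4*97 + 6*108 + 97*108))/7918 - 1/2567) = 56725 + sqrt((11664*(24 + 388 + 648 + 10476))*(1/7918) - 1/2567) = 56725 + sqrt((11664*11536)*(1/7918) - 1/2567) = 56725 + sqrt(134555904*(1/7918) - 1/2567) = 56725 + sqrt(67277952/3959 - 1/2567) = 56725 + sqrt(172702498825/10162753) = 56725 + 5*sqrt(70205313521650609)/10162753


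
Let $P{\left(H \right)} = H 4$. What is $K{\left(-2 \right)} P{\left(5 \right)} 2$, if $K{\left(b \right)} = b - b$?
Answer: $0$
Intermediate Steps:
$P{\left(H \right)} = 4 H$
$K{\left(b \right)} = 0$
$K{\left(-2 \right)} P{\left(5 \right)} 2 = 0 \cdot 4 \cdot 5 \cdot 2 = 0 \cdot 20 \cdot 2 = 0 \cdot 2 = 0$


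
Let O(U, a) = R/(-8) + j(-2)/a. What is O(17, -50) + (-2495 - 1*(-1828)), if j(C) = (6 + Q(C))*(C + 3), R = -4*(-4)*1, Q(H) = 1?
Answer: -33457/50 ≈ -669.14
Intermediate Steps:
R = 16 (R = 16*1 = 16)
j(C) = 21 + 7*C (j(C) = (6 + 1)*(C + 3) = 7*(3 + C) = 21 + 7*C)
O(U, a) = -2 + 7/a (O(U, a) = 16/(-8) + (21 + 7*(-2))/a = 16*(-1/8) + (21 - 14)/a = -2 + 7/a)
O(17, -50) + (-2495 - 1*(-1828)) = (-2 + 7/(-50)) + (-2495 - 1*(-1828)) = (-2 + 7*(-1/50)) + (-2495 + 1828) = (-2 - 7/50) - 667 = -107/50 - 667 = -33457/50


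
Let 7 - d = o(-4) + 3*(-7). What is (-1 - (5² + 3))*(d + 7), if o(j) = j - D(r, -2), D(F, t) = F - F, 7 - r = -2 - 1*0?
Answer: -1131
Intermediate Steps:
r = 9 (r = 7 - (-2 - 1*0) = 7 - (-2 + 0) = 7 - 1*(-2) = 7 + 2 = 9)
D(F, t) = 0
o(j) = j (o(j) = j - 1*0 = j + 0 = j)
d = 32 (d = 7 - (-4 + 3*(-7)) = 7 - (-4 - 21) = 7 - 1*(-25) = 7 + 25 = 32)
(-1 - (5² + 3))*(d + 7) = (-1 - (5² + 3))*(32 + 7) = (-1 - (25 + 3))*39 = (-1 - 1*28)*39 = (-1 - 28)*39 = -29*39 = -1131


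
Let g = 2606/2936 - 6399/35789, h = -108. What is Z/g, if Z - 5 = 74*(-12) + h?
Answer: -52065407732/37239335 ≈ -1398.1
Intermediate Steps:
g = 37239335/52538252 (g = 2606*(1/2936) - 6399*1/35789 = 1303/1468 - 6399/35789 = 37239335/52538252 ≈ 0.70880)
Z = -991 (Z = 5 + (74*(-12) - 108) = 5 + (-888 - 108) = 5 - 996 = -991)
Z/g = -991/37239335/52538252 = -991*52538252/37239335 = -52065407732/37239335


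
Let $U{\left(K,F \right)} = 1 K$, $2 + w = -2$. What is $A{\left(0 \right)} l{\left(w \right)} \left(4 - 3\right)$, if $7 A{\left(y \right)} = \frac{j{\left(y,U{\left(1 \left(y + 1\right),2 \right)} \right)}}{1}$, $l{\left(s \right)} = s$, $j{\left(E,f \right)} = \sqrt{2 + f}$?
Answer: $- \frac{4 \sqrt{3}}{7} \approx -0.98974$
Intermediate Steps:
$w = -4$ ($w = -2 - 2 = -4$)
$U{\left(K,F \right)} = K$
$A{\left(y \right)} = \frac{\sqrt{3 + y}}{7}$ ($A{\left(y \right)} = \frac{\sqrt{2 + 1 \left(y + 1\right)} 1^{-1}}{7} = \frac{\sqrt{2 + 1 \left(1 + y\right)} 1}{7} = \frac{\sqrt{2 + \left(1 + y\right)} 1}{7} = \frac{\sqrt{3 + y} 1}{7} = \frac{\sqrt{3 + y}}{7}$)
$A{\left(0 \right)} l{\left(w \right)} \left(4 - 3\right) = \frac{\sqrt{3 + 0}}{7} \left(-4\right) \left(4 - 3\right) = \frac{\sqrt{3}}{7} \left(-4\right) 1 = - \frac{4 \sqrt{3}}{7} \cdot 1 = - \frac{4 \sqrt{3}}{7}$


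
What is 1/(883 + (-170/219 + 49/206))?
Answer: 45114/39811373 ≈ 0.0011332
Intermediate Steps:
1/(883 + (-170/219 + 49/206)) = 1/(883 - 24289/45114) = 1/(39811373/45114) = 45114/39811373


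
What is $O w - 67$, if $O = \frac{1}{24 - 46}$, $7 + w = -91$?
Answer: $- \frac{688}{11} \approx -62.545$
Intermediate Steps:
$w = -98$ ($w = -7 - 91 = -98$)
$O = - \frac{1}{22}$ ($O = \frac{1}{-22} = - \frac{1}{22} \approx -0.045455$)
$O w - 67 = \left(- \frac{1}{22}\right) \left(-98\right) - 67 = \frac{49}{11} - 67 = - \frac{688}{11}$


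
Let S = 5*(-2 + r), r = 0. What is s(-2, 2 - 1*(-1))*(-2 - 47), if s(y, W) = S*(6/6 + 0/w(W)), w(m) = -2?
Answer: 490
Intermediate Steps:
S = -10 (S = 5*(-2 + 0) = 5*(-2) = -10)
s(y, W) = -10 (s(y, W) = -10*(6/6 + 0/(-2)) = -10*(6*(⅙) + 0*(-½)) = -10*(1 + 0) = -10*1 = -10)
s(-2, 2 - 1*(-1))*(-2 - 47) = -10*(-2 - 47) = -10*(-49) = 490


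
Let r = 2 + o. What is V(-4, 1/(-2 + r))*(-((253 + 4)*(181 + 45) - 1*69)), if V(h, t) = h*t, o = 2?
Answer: 116026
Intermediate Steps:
r = 4 (r = 2 + 2 = 4)
V(-4, 1/(-2 + r))*(-((253 + 4)*(181 + 45) - 1*69)) = (-4/(-2 + 4))*(-((253 + 4)*(181 + 45) - 1*69)) = (-4/2)*(-(257*226 - 69)) = (-4*½)*(-(58082 - 69)) = -(-2)*58013 = -2*(-58013) = 116026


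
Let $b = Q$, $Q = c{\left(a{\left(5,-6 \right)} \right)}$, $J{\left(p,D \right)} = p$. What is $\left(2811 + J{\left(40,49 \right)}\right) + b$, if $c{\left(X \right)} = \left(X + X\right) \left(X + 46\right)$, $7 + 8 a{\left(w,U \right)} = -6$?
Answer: $\frac{86617}{32} \approx 2706.8$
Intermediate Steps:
$a{\left(w,U \right)} = - \frac{13}{8}$ ($a{\left(w,U \right)} = - \frac{7}{8} + \frac{1}{8} \left(-6\right) = - \frac{7}{8} - \frac{3}{4} = - \frac{13}{8}$)
$c{\left(X \right)} = 2 X \left(46 + X\right)$
$Q = - \frac{4615}{32}$ ($Q = 2 \left(- \frac{13}{8}\right) \left(46 - \frac{13}{8}\right) = 2 \left(- \frac{13}{8}\right) \frac{355}{8} = - \frac{4615}{32} \approx -144.22$)
$b = - \frac{4615}{32} \approx -144.22$
$\left(2811 + J{\left(40,49 \right)}\right) + b = \left(2811 + 40\right) - \frac{4615}{32} = 2851 - \frac{4615}{32} = \frac{86617}{32}$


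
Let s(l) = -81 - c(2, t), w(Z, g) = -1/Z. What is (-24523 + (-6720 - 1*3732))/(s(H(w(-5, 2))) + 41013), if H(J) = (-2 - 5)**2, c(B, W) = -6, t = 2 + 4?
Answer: -34975/40938 ≈ -0.85434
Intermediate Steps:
t = 6
H(J) = 49 (H(J) = (-7)**2 = 49)
s(l) = -75 (s(l) = -81 - 1*(-6) = -81 + 6 = -75)
(-24523 + (-6720 - 1*3732))/(s(H(w(-5, 2))) + 41013) = (-24523 + (-6720 - 1*3732))/(-75 + 41013) = (-24523 + (-6720 - 3732))/40938 = (-24523 - 10452)*(1/40938) = -34975*1/40938 = -34975/40938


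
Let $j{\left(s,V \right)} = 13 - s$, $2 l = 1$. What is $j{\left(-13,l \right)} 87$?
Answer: $2262$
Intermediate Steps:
$l = \frac{1}{2}$ ($l = \frac{1}{2} \cdot 1 = \frac{1}{2} \approx 0.5$)
$j{\left(-13,l \right)} 87 = \left(13 - -13\right) 87 = \left(13 + 13\right) 87 = 26 \cdot 87 = 2262$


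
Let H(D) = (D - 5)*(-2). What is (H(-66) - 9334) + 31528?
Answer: 22336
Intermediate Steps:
H(D) = 10 - 2*D (H(D) = (-5 + D)*(-2) = 10 - 2*D)
(H(-66) - 9334) + 31528 = ((10 - 2*(-66)) - 9334) + 31528 = ((10 + 132) - 9334) + 31528 = (142 - 9334) + 31528 = -9192 + 31528 = 22336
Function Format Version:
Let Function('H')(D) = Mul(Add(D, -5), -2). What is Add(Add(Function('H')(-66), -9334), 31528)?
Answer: 22336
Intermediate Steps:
Function('H')(D) = Add(10, Mul(-2, D)) (Function('H')(D) = Mul(Add(-5, D), -2) = Add(10, Mul(-2, D)))
Add(Add(Function('H')(-66), -9334), 31528) = Add(Add(Add(10, Mul(-2, -66)), -9334), 31528) = Add(Add(Add(10, 132), -9334), 31528) = Add(Add(142, -9334), 31528) = Add(-9192, 31528) = 22336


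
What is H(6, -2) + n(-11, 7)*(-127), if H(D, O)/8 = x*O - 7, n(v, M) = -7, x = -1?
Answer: 849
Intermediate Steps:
H(D, O) = -56 - 8*O (H(D, O) = 8*(-O - 7) = 8*(-7 - O) = -56 - 8*O)
H(6, -2) + n(-11, 7)*(-127) = (-56 - 8*(-2)) - 7*(-127) = (-56 + 16) + 889 = -40 + 889 = 849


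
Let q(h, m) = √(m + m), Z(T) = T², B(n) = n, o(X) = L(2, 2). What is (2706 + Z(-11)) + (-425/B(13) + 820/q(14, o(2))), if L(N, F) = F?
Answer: 41656/13 ≈ 3204.3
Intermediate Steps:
o(X) = 2
q(h, m) = √2*√m (q(h, m) = √(2*m) = √2*√m)
(2706 + Z(-11)) + (-425/B(13) + 820/q(14, o(2))) = (2706 + (-11)²) + (-425/13 + 820/((√2*√2))) = (2706 + 121) + (-425*1/13 + 820/2) = 2827 + (-425/13 + 820*(½)) = 2827 + (-425/13 + 410) = 2827 + 4905/13 = 41656/13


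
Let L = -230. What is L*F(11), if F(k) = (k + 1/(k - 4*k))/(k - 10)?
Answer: -83260/33 ≈ -2523.0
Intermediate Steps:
F(k) = (k - 1/(3*k))/(-10 + k) (F(k) = (k + 1/(-3*k))/(-10 + k) = (k - 1/(3*k))/(-10 + k))
L*F(11) = -230*(-⅓ + 11²)/(11*(-10 + 11)) = -230*(-⅓ + 121)/(11*1) = -230*362/(11*3) = -230*362/33 = -83260/33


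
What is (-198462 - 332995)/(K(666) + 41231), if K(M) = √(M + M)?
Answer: -21912503567/1699994029 + 3188742*√37/1699994029 ≈ -12.878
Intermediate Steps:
K(M) = √2*√M (K(M) = √(2*M) = √2*√M)
(-198462 - 332995)/(K(666) + 41231) = (-198462 - 332995)/(√2*√666 + 41231) = -531457/(√2*(3*√74) + 41231) = -531457/(6*√37 + 41231) = -531457/(41231 + 6*√37)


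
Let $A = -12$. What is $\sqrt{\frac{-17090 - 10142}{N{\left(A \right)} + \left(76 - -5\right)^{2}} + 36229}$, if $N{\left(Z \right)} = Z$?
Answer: $\frac{7 \sqrt{23160981}}{177} \approx 190.33$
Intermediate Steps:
$\sqrt{\frac{-17090 - 10142}{N{\left(A \right)} + \left(76 - -5\right)^{2}} + 36229} = \sqrt{\frac{-17090 - 10142}{-12 + \left(76 - -5\right)^{2}} + 36229} = \sqrt{- \frac{27232}{-12 + \left(76 + \left(-12 + 17\right)\right)^{2}} + 36229} = \sqrt{- \frac{27232}{-12 + \left(76 + 5\right)^{2}} + 36229} = \sqrt{- \frac{27232}{-12 + 81^{2}} + 36229} = \sqrt{- \frac{27232}{-12 + 6561} + 36229} = \sqrt{- \frac{27232}{6549} + 36229} = \sqrt{\left(-27232\right) \frac{1}{6549} + 36229} = \sqrt{- \frac{736}{177} + 36229} = \sqrt{\frac{6411797}{177}} = \frac{7 \sqrt{23160981}}{177}$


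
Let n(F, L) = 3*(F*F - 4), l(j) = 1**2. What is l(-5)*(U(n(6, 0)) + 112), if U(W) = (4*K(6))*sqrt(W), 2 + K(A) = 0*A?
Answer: 112 - 32*sqrt(6) ≈ 33.616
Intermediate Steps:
K(A) = -2 (K(A) = -2 + 0*A = -2 + 0 = -2)
l(j) = 1
n(F, L) = -12 + 3*F**2 (n(F, L) = 3*(F**2 - 4) = 3*(-4 + F**2) = -12 + 3*F**2)
U(W) = -8*sqrt(W) (U(W) = (4*(-2))*sqrt(W) = -8*sqrt(W))
l(-5)*(U(n(6, 0)) + 112) = 1*(-8*sqrt(-12 + 3*6**2) + 112) = 1*(-8*sqrt(-12 + 3*36) + 112) = 1*(-8*sqrt(-12 + 108) + 112) = 1*(-32*sqrt(6) + 112) = 1*(112 - 32*sqrt(6)) = 112 - 32*sqrt(6)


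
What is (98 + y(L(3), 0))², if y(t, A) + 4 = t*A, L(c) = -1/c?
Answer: 8836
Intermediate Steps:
y(t, A) = -4 + A*t (y(t, A) = -4 + t*A = -4 + A*t)
(98 + y(L(3), 0))² = (98 + (-4 + 0*(-1/3)))² = (98 + (-4 + 0*(-1*⅓)))² = (98 + (-4 + 0*(-⅓)))² = (98 + (-4 + 0))² = (98 - 4)² = 94² = 8836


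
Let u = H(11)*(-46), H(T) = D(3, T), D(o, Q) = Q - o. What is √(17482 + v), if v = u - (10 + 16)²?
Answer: √16438 ≈ 128.21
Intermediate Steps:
H(T) = -3 + T (H(T) = T - 1*3 = T - 3 = -3 + T)
u = -368 (u = (-3 + 11)*(-46) = 8*(-46) = -368)
v = -1044 (v = -368 - (10 + 16)² = -368 - 1*26² = -368 - 1*676 = -368 - 676 = -1044)
√(17482 + v) = √(17482 - 1044) = √16438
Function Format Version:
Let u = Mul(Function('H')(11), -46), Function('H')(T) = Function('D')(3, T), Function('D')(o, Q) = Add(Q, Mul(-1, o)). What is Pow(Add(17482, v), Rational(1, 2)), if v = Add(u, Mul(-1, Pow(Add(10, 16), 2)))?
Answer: Pow(16438, Rational(1, 2)) ≈ 128.21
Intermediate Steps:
Function('H')(T) = Add(-3, T) (Function('H')(T) = Add(T, Mul(-1, 3)) = Add(T, -3) = Add(-3, T))
u = -368 (u = Mul(Add(-3, 11), -46) = Mul(8, -46) = -368)
v = -1044 (v = Add(-368, Mul(-1, Pow(Add(10, 16), 2))) = Add(-368, Mul(-1, Pow(26, 2))) = Add(-368, Mul(-1, 676)) = Add(-368, -676) = -1044)
Pow(Add(17482, v), Rational(1, 2)) = Pow(Add(17482, -1044), Rational(1, 2)) = Pow(16438, Rational(1, 2))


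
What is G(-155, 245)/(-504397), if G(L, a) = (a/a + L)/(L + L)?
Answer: -77/78181535 ≈ -9.8489e-7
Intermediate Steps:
G(L, a) = (1 + L)/(2*L) (G(L, a) = (1 + L)/((2*L)) = (1 + L)*(1/(2*L)) = (1 + L)/(2*L))
G(-155, 245)/(-504397) = ((½)*(1 - 155)/(-155))/(-504397) = ((½)*(-1/155)*(-154))*(-1/504397) = (77/155)*(-1/504397) = -77/78181535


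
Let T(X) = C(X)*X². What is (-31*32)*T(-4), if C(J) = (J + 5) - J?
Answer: -79360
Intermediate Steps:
C(J) = 5 (C(J) = (5 + J) - J = 5)
T(X) = 5*X²
(-31*32)*T(-4) = (-31*32)*(5*(-4)²) = -4960*16 = -992*80 = -79360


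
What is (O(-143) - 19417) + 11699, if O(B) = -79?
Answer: -7797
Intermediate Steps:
(O(-143) - 19417) + 11699 = (-79 - 19417) + 11699 = -19496 + 11699 = -7797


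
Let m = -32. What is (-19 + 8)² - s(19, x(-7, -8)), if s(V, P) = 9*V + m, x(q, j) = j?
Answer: -18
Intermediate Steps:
s(V, P) = -32 + 9*V (s(V, P) = 9*V - 32 = -32 + 9*V)
(-19 + 8)² - s(19, x(-7, -8)) = (-19 + 8)² - (-32 + 9*19) = (-11)² - (-32 + 171) = 121 - 1*139 = 121 - 139 = -18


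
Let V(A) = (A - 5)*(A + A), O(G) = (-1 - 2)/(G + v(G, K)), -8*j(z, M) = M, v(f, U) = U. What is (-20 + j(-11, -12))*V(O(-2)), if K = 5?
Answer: -222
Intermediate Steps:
j(z, M) = -M/8
O(G) = -3/(5 + G) (O(G) = (-1 - 2)/(G + 5) = -3/(5 + G))
V(A) = 2*A*(-5 + A) (V(A) = (-5 + A)*(2*A) = 2*A*(-5 + A))
(-20 + j(-11, -12))*V(O(-2)) = (-20 - ⅛*(-12))*(2*(-3/(5 - 2))*(-5 - 3/(5 - 2))) = (-20 + 3/2)*(2*(-3/3)*(-5 - 3/3)) = -37*(-3*⅓)*(-5 - 3*⅓) = -37*(-1)*(-5 - 1) = -37*(-1)*(-6) = -37/2*12 = -222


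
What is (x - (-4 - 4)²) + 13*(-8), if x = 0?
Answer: -168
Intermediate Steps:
(x - (-4 - 4)²) + 13*(-8) = (0 - (-4 - 4)²) + 13*(-8) = (0 - 1*(-8)²) - 104 = (0 - 1*64) - 104 = (0 - 64) - 104 = -64 - 104 = -168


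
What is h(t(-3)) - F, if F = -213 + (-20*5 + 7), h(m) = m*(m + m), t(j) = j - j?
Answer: 306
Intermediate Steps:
t(j) = 0
h(m) = 2*m² (h(m) = m*(2*m) = 2*m²)
F = -306 (F = -213 + (-100 + 7) = -213 - 93 = -306)
h(t(-3)) - F = 2*0² - 1*(-306) = 2*0 + 306 = 0 + 306 = 306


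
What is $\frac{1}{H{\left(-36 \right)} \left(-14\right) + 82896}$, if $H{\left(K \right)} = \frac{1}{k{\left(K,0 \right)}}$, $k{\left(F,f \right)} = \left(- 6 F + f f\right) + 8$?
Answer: $\frac{16}{1326335} \approx 1.2063 \cdot 10^{-5}$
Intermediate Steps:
$k{\left(F,f \right)} = 8 + f^{2} - 6 F$ ($k{\left(F,f \right)} = \left(- 6 F + f^{2}\right) + 8 = \left(f^{2} - 6 F\right) + 8 = 8 + f^{2} - 6 F$)
$H{\left(K \right)} = \frac{1}{8 - 6 K}$ ($H{\left(K \right)} = \frac{1}{8 + 0^{2} - 6 K} = \frac{1}{8 + 0 - 6 K} = \frac{1}{8 - 6 K}$)
$\frac{1}{H{\left(-36 \right)} \left(-14\right) + 82896} = \frac{1}{\frac{1}{2 \left(4 - -108\right)} \left(-14\right) + 82896} = \frac{1}{\frac{1}{2 \left(4 + 108\right)} \left(-14\right) + 82896} = \frac{1}{\frac{1}{2 \cdot 112} \left(-14\right) + 82896} = \frac{1}{\frac{1}{2} \cdot \frac{1}{112} \left(-14\right) + 82896} = \frac{1}{\frac{1}{224} \left(-14\right) + 82896} = \frac{1}{- \frac{1}{16} + 82896} = \frac{1}{\frac{1326335}{16}} = \frac{16}{1326335}$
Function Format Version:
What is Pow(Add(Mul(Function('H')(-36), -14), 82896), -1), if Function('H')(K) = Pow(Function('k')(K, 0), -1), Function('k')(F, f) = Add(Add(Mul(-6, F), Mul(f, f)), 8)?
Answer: Rational(16, 1326335) ≈ 1.2063e-5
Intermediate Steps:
Function('k')(F, f) = Add(8, Pow(f, 2), Mul(-6, F)) (Function('k')(F, f) = Add(Add(Mul(-6, F), Pow(f, 2)), 8) = Add(Add(Pow(f, 2), Mul(-6, F)), 8) = Add(8, Pow(f, 2), Mul(-6, F)))
Function('H')(K) = Pow(Add(8, Mul(-6, K)), -1) (Function('H')(K) = Pow(Add(8, Pow(0, 2), Mul(-6, K)), -1) = Pow(Add(8, 0, Mul(-6, K)), -1) = Pow(Add(8, Mul(-6, K)), -1))
Pow(Add(Mul(Function('H')(-36), -14), 82896), -1) = Pow(Add(Mul(Mul(Rational(1, 2), Pow(Add(4, Mul(-3, -36)), -1)), -14), 82896), -1) = Pow(Add(Mul(Mul(Rational(1, 2), Pow(Add(4, 108), -1)), -14), 82896), -1) = Pow(Add(Mul(Mul(Rational(1, 2), Pow(112, -1)), -14), 82896), -1) = Pow(Add(Mul(Mul(Rational(1, 2), Rational(1, 112)), -14), 82896), -1) = Pow(Add(Mul(Rational(1, 224), -14), 82896), -1) = Pow(Add(Rational(-1, 16), 82896), -1) = Pow(Rational(1326335, 16), -1) = Rational(16, 1326335)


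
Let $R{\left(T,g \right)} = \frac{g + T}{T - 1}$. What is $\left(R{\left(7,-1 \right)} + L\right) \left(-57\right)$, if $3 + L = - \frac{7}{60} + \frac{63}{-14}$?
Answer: $\frac{7543}{20} \approx 377.15$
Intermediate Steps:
$R{\left(T,g \right)} = \frac{T + g}{-1 + T}$
$L = - \frac{457}{60}$ ($L = -3 + \left(- \frac{7}{60} + \frac{63}{-14}\right) = -3 + \left(\left(-7\right) \frac{1}{60} + 63 \left(- \frac{1}{14}\right)\right) = -3 - \frac{277}{60} = - \frac{457}{60} \approx -7.6167$)
$\left(R{\left(7,-1 \right)} + L\right) \left(-57\right) = \left(\frac{7 - 1}{-1 + 7} - \frac{457}{60}\right) \left(-57\right) = \left(\frac{1}{6} \cdot 6 - \frac{457}{60}\right) \left(-57\right) = \left(1 - \frac{457}{60}\right) \left(-57\right) = \left(- \frac{397}{60}\right) \left(-57\right) = \frac{7543}{20}$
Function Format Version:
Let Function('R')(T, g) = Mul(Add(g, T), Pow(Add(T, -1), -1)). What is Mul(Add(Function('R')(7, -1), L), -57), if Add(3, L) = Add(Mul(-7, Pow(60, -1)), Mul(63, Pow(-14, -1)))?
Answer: Rational(7543, 20) ≈ 377.15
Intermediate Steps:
Function('R')(T, g) = Mul(Pow(Add(-1, T), -1), Add(T, g)) (Function('R')(T, g) = Mul(Add(T, g), Pow(Add(-1, T), -1)) = Mul(Pow(Add(-1, T), -1), Add(T, g)))
L = Rational(-457, 60) (L = Add(-3, Add(Mul(-7, Pow(60, -1)), Mul(63, Pow(-14, -1)))) = Add(-3, Add(Mul(-7, Rational(1, 60)), Mul(63, Rational(-1, 14)))) = Add(-3, Add(Rational(-7, 60), Rational(-9, 2))) = Add(-3, Rational(-277, 60)) = Rational(-457, 60) ≈ -7.6167)
Mul(Add(Function('R')(7, -1), L), -57) = Mul(Add(Mul(Pow(Add(-1, 7), -1), Add(7, -1)), Rational(-457, 60)), -57) = Mul(Add(Mul(Pow(6, -1), 6), Rational(-457, 60)), -57) = Mul(Add(Mul(Rational(1, 6), 6), Rational(-457, 60)), -57) = Mul(Add(1, Rational(-457, 60)), -57) = Mul(Rational(-397, 60), -57) = Rational(7543, 20)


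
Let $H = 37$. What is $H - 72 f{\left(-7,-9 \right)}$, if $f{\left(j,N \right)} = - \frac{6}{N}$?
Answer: $-11$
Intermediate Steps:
$H - 72 f{\left(-7,-9 \right)} = 37 - 72 \left(- \frac{6}{-9}\right) = 37 - 72 \left(\left(-6\right) \left(- \frac{1}{9}\right)\right) = 37 - 48 = -11$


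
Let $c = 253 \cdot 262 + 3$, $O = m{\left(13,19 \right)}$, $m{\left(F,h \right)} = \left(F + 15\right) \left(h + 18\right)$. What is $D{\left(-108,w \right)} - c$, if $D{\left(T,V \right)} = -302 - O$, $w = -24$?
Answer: $-67627$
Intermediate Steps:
$m{\left(F,h \right)} = \left(15 + F\right) \left(18 + h\right)$
$O = 1036$ ($O = 270 + 15 \cdot 19 + 18 \cdot 13 + 13 \cdot 19 = 270 + 285 + 234 + 247 = 1036$)
$c = 66289$ ($c = 66286 + 3 = 66289$)
$D{\left(T,V \right)} = -1338$ ($D{\left(T,V \right)} = -302 - 1036 = -1338$)
$D{\left(-108,w \right)} - c = -1338 - 66289 = -67627$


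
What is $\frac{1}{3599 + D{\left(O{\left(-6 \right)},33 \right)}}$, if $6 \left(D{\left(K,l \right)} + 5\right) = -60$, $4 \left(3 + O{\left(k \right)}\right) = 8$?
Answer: $\frac{1}{3584} \approx 0.00027902$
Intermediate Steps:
$O{\left(k \right)} = -1$ ($O{\left(k \right)} = -3 + \frac{1}{4} \cdot 8 = -3 + 2 = -1$)
$D{\left(K,l \right)} = -15$ ($D{\left(K,l \right)} = -5 + \frac{1}{6} \left(-60\right) = -5 - 10 = -15$)
$\frac{1}{3599 + D{\left(O{\left(-6 \right)},33 \right)}} = \frac{1}{3599 - 15} = \frac{1}{3584}$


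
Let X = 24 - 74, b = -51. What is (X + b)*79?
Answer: -7979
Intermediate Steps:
X = -50
(X + b)*79 = (-50 - 51)*79 = -101*79 = -7979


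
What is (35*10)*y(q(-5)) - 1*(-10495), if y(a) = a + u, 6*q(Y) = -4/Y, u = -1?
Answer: 30575/3 ≈ 10192.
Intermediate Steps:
q(Y) = -2/(3*Y) (q(Y) = (-4/Y)/6 = -2/(3*Y))
y(a) = -1 + a (y(a) = a - 1 = -1 + a)
(35*10)*y(q(-5)) - 1*(-10495) = (35*10)*(-1 - 2/3/(-5)) - 1*(-10495) = 350*(-1 - 2/3*(-1/5)) + 10495 = 350*(-1 + 2/15) + 10495 = 350*(-13/15) + 10495 = -910/3 + 10495 = 30575/3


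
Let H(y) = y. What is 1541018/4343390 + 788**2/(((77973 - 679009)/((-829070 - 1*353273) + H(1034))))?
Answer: 398249201845243011/326316719005 ≈ 1.2204e+6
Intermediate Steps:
1541018/4343390 + 788**2/(((77973 - 679009)/((-829070 - 1*353273) + H(1034)))) = 1541018/4343390 + 788**2/(((77973 - 679009)/((-829070 - 1*353273) + 1034))) = 1541018*(1/4343390) + 620944/((-601036/((-829070 - 353273) + 1034))) = 770509/2171695 + 620944/((-601036/(-1182343 + 1034))) = 770509/2171695 + 620944/((-601036/(-1181309))) = 770509/2171695 + 620944/((-601036*(-1/1181309))) = 770509/2171695 + 620944/(601036/1181309) = 770509/2171695 + 620944*(1181309/601036) = 770509/2171695 + 183381683924/150259 = 398249201845243011/326316719005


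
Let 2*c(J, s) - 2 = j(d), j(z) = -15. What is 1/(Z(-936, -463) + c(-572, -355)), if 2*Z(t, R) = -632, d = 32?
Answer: -2/645 ≈ -0.0031008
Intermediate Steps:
Z(t, R) = -316 (Z(t, R) = (1/2)*(-632) = -316)
c(J, s) = -13/2 (c(J, s) = 1 + (1/2)*(-15) = 1 - 15/2 = -13/2)
1/(Z(-936, -463) + c(-572, -355)) = 1/(-316 - 13/2) = 1/(-645/2) = -2/645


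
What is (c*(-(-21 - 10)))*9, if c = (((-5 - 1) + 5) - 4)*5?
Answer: -6975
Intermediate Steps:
c = -25 (c = ((-6 + 5) - 4)*5 = (-1 - 4)*5 = -5*5 = -25)
(c*(-(-21 - 10)))*9 = -(-25)*(-21 - 10)*9 = -(-25)*(-31)*9 = -25*31*9 = -775*9 = -6975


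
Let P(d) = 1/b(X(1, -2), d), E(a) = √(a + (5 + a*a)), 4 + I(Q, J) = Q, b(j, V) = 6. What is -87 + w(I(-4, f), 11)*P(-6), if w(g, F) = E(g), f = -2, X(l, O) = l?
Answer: -87 + √61/6 ≈ -85.698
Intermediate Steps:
I(Q, J) = -4 + Q
E(a) = √(5 + a + a²) (E(a) = √(a + (5 + a²)) = √(5 + a + a²))
w(g, F) = √(5 + g + g²)
P(d) = ⅙ (P(d) = 1/6 = ⅙)
-87 + w(I(-4, f), 11)*P(-6) = -87 + √(5 + (-4 - 4) + (-4 - 4)²)*(⅙) = -87 + √(5 - 8 + (-8)²)*(⅙) = -87 + √(5 - 8 + 64)*(⅙) = -87 + √61*(⅙) = -87 + √61/6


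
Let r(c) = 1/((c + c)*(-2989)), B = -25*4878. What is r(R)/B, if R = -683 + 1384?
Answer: 1/511040987100 ≈ 1.9568e-12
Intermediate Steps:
R = 701
B = -121950
r(c) = -1/(5978*c) (r(c) = -1/2989/(2*c) = (1/(2*c))*(-1/2989) = -1/(5978*c))
r(R)/B = -1/5978/701/(-121950) = -1/5978*1/701*(-1/121950) = -1/4190578*(-1/121950) = 1/511040987100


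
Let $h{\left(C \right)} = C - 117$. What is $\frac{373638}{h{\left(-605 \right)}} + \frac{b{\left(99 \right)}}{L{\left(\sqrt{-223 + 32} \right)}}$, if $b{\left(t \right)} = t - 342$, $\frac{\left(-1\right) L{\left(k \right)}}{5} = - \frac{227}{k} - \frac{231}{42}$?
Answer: $- \frac{71496135537}{137918245} - \frac{73548 i \sqrt{191}}{382045} \approx -518.4 - 2.6606 i$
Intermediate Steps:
$h{\left(C \right)} = -117 + C$ ($h{\left(C \right)} = C - 117 = -117 + C$)
$L{\left(k \right)} = \frac{55}{2} + \frac{1135}{k}$ ($L{\left(k \right)} = - 5 \left(- \frac{227}{k} - \frac{231}{42}\right) = - 5 \left(- \frac{227}{k} - \frac{11}{2}\right) = - 5 \left(- \frac{11}{2} - \frac{227}{k}\right) = \frac{55}{2} + \frac{1135}{k}$)
$b{\left(t \right)} = -342 + t$
$\frac{373638}{h{\left(-605 \right)}} + \frac{b{\left(99 \right)}}{L{\left(\sqrt{-223 + 32} \right)}} = \frac{373638}{-117 - 605} + \frac{-342 + 99}{\frac{55}{2} + \frac{1135}{\sqrt{-223 + 32}}} = \frac{373638}{-722} - \frac{243}{\frac{55}{2} + \frac{1135}{\sqrt{-191}}} = 373638 \left(- \frac{1}{722}\right) - \frac{243}{\frac{55}{2} + \frac{1135}{i \sqrt{191}}} = - \frac{186819}{361} - \frac{243}{\frac{55}{2} + 1135 \left(- \frac{i \sqrt{191}}{191}\right)} = - \frac{186819}{361} - \frac{243}{\frac{55}{2} - \frac{1135 i \sqrt{191}}{191}}$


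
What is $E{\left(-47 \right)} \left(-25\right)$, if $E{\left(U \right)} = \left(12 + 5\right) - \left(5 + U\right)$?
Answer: $-1475$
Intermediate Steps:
$E{\left(U \right)} = 12 - U$ ($E{\left(U \right)} = 17 - \left(5 + U\right) = 12 - U$)
$E{\left(-47 \right)} \left(-25\right) = \left(12 - -47\right) \left(-25\right) = \left(12 + 47\right) \left(-25\right) = 59 \left(-25\right) = -1475$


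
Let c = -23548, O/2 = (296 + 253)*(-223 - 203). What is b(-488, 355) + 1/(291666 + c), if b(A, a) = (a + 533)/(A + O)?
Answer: -59405137/31385624962 ≈ -0.0018927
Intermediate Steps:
O = -467748 (O = 2*((296 + 253)*(-223 - 203)) = 2*(549*(-426)) = 2*(-233874) = -467748)
b(A, a) = (533 + a)/(-467748 + A) (b(A, a) = (a + 533)/(A - 467748) = (533 + a)/(-467748 + A))
b(-488, 355) + 1/(291666 + c) = (533 + 355)/(-467748 - 488) + 1/(291666 - 23548) = 888/(-468236) + 1/268118 = -1/468236*888 + 1/268118 = -222/117059 + 1/268118 = -59405137/31385624962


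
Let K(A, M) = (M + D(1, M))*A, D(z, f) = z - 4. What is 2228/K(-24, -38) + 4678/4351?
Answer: 3574295/1070346 ≈ 3.3394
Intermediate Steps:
D(z, f) = -4 + z
K(A, M) = A*(-3 + M) (K(A, M) = (M + (-4 + 1))*A = (M - 3)*A = (-3 + M)*A = A*(-3 + M))
2228/K(-24, -38) + 4678/4351 = 2228/((-24*(-3 - 38))) + 4678/4351 = 2228/((-24*(-41))) + 4678*(1/4351) = 2228/984 + 4678/4351 = 2228*(1/984) + 4678/4351 = 557/246 + 4678/4351 = 3574295/1070346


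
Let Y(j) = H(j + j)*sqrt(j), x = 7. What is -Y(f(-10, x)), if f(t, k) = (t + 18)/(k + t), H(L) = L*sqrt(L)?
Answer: -128*sqrt(2)/9 ≈ -20.113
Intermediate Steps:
H(L) = L**(3/2)
f(t, k) = (18 + t)/(k + t)
Y(j) = 2*sqrt(2)*j**2 (Y(j) = (j + j)**(3/2)*sqrt(j) = (2*j)**(3/2)*sqrt(j) = (2*sqrt(2)*j**(3/2))*sqrt(j) = 2*sqrt(2)*j**2)
-Y(f(-10, x)) = -2*sqrt(2)*((18 - 10)/(7 - 10))**2 = -2*sqrt(2)*(8/(-3))**2 = -2*sqrt(2)*(-1/3*8)**2 = -2*sqrt(2)*(-8/3)**2 = -2*sqrt(2)*64/9 = -128*sqrt(2)/9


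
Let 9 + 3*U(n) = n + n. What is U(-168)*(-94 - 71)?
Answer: 18975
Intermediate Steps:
U(n) = -3 + 2*n/3 (U(n) = -3 + (n + n)/3 = -3 + (2*n)/3 = -3 + 2*n/3)
U(-168)*(-94 - 71) = (-3 + (⅔)*(-168))*(-94 - 71) = (-3 - 112)*(-165) = -115*(-165) = 18975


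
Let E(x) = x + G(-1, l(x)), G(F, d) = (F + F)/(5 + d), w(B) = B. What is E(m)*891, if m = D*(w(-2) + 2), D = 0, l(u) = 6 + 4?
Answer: -594/5 ≈ -118.80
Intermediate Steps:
l(u) = 10
G(F, d) = 2*F/(5 + d) (G(F, d) = (2*F)/(5 + d) = 2*F/(5 + d))
m = 0 (m = 0*(-2 + 2) = 0*0 = 0)
E(x) = -2/15 + x (E(x) = x + 2*(-1)/(5 + 10) = x + 2*(-1)/15 = x + 2*(-1)*(1/15) = x - 2/15 = -2/15 + x)
E(m)*891 = (-2/15 + 0)*891 = -2/15*891 = -594/5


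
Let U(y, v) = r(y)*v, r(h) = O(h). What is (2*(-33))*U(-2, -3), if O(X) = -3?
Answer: -594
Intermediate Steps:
r(h) = -3
U(y, v) = -3*v
(2*(-33))*U(-2, -3) = (2*(-33))*(-3*(-3)) = -66*9 = -594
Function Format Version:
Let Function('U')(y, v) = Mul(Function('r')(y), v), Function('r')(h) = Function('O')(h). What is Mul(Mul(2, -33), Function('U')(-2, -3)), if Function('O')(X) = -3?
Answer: -594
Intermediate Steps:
Function('r')(h) = -3
Function('U')(y, v) = Mul(-3, v)
Mul(Mul(2, -33), Function('U')(-2, -3)) = Mul(Mul(2, -33), Mul(-3, -3)) = Mul(-66, 9) = -594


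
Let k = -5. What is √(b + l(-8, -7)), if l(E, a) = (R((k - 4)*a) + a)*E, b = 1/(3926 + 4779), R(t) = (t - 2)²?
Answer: I*√2251486958095/8705 ≈ 172.37*I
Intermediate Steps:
R(t) = (-2 + t)²
b = 1/8705 ≈ 0.00011488
l(E, a) = E*(a + (-2 - 9*a)²) (l(E, a) = ((-2 + (-5 - 4)*a)² + a)*E = ((-2 - 9*a)² + a)*E = (a + (-2 - 9*a)²)*E = E*(a + (-2 - 9*a)²))
√(b + l(-8, -7)) = √(1/8705 - 8*(-7 + (2 + 9*(-7))²)) = √(1/8705 - 8*(-7 + (2 - 63)²)) = √(1/8705 - 8*(-7 + (-61)²)) = √(1/8705 - 8*(-7 + 3721)) = √(1/8705 - 8*3714) = √(1/8705 - 29712) = √(-258642959/8705) = I*√2251486958095/8705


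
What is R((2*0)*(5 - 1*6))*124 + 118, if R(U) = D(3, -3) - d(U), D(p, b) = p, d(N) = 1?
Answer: 366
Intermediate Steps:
R(U) = 2 (R(U) = 3 - 1*1 = 3 - 1 = 2)
R((2*0)*(5 - 1*6))*124 + 118 = 2*124 + 118 = 248 + 118 = 366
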